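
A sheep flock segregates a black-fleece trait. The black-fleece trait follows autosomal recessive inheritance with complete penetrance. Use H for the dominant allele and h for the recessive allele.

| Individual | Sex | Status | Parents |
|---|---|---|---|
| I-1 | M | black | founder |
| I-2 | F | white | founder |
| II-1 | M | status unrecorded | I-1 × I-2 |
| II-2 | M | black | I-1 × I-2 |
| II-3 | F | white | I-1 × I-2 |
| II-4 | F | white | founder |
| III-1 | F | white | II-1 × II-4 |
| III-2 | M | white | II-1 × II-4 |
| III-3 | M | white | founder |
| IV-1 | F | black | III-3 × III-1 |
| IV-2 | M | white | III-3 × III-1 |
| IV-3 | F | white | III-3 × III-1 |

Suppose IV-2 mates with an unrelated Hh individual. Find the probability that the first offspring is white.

5/6

III-3 is white so carries H and passed h to IV-1 (hh), so III-3 is Hh.
III-1 is white so carries H and passed h to IV-1 (hh), so III-1 is Hh.
IV-2 is a white offspring of III-3 (Hh) × III-1 (Hh), whose cross gives 1/4 HH : 1/2 Hh : 1/4 hh; conditioning on being white, IV-2 is HH with probability 1/3, Hh with probability 2/3.
Summing over parental genotype combinations, P(offspring is white) = 1/3·1 + 2/3·3/4 = 5/6.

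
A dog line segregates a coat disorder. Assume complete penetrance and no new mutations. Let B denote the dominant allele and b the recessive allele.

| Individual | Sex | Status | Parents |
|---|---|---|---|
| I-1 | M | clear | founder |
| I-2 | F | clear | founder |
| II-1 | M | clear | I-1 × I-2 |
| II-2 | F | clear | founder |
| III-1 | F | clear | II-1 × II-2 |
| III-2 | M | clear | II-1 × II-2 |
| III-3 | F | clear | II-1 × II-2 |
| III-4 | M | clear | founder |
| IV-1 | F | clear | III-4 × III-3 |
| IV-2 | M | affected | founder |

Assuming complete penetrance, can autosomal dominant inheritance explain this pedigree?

A consistent assignment under autosomal dominant exists: I-1 bb, I-2 bb, II-1 bb, II-2 bb, III-1 bb, III-2 bb, III-3 bb, III-4 bb, IV-1 bb, IV-2 BB.
In this assignment every recorded phenotype matches its genotype and every non-founder's genotype is obtainable from its parents' genotypes, so the pedigree is consistent.

Yes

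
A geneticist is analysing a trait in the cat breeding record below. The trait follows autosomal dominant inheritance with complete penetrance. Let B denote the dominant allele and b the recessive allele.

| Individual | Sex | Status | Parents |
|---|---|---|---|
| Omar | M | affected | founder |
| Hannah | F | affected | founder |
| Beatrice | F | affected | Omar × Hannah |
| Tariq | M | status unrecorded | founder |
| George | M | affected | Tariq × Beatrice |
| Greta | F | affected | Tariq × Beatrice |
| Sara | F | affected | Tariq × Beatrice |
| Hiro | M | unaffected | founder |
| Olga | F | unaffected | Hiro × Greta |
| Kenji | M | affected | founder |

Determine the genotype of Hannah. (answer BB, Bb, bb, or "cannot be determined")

cannot be determined

Hannah's phenotype allows BB or Bb, and no parent or child forces a single allele at both positions; consistent genotype assignments exist with Hannah as BB or Bb.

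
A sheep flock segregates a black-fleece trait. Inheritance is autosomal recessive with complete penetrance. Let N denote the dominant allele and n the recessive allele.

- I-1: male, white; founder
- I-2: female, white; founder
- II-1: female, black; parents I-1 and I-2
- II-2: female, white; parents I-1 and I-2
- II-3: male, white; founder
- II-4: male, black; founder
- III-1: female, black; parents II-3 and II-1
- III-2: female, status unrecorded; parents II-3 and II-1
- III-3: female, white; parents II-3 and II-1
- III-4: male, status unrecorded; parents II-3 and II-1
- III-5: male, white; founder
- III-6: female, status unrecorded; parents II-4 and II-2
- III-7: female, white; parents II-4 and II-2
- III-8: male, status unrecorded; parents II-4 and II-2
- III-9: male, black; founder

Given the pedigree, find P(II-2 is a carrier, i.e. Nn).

1/2

I-1 is white so carries N and passed n to II-1 (nn), so I-1 is Nn.
I-2 is white so carries N and passed n to II-1 (nn), so I-2 is Nn.
Their cross gives offspring ratios 1/4 NN : 1/2 Nn : 1/4 nn. Conditioning on II-2 being white, P(Nn) = 1/2 / 3/4 = 2/3 before taking II-2's own offspring into account.
II-4 is black, so II-4 is nn.
Now use II-2's offspring. Probability of each recorded status — white daughter III-7: 1/2 if II-2 is Nn, 1 if NN. (III-6, III-8: equally likely either way, so uninformative.)
Bayes: P(Nn) = 2/3·1/2 / (2/3·1/2 + 1/3·1) = 1/2.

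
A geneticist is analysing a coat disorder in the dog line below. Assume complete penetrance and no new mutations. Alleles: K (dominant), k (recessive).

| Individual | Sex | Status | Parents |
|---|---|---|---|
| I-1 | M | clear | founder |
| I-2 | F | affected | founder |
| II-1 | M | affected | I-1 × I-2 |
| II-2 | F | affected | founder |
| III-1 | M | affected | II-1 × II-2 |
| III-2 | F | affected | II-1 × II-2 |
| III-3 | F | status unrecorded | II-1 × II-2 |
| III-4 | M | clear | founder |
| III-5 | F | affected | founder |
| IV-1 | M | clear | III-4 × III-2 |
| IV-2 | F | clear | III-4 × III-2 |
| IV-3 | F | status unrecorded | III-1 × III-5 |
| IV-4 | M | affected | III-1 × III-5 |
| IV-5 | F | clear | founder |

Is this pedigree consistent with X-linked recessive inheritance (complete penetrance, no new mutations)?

Under X-linked recessive, IV-1 (clear, male) cannot arise from III-4 (clear) × III-2 (affected).

No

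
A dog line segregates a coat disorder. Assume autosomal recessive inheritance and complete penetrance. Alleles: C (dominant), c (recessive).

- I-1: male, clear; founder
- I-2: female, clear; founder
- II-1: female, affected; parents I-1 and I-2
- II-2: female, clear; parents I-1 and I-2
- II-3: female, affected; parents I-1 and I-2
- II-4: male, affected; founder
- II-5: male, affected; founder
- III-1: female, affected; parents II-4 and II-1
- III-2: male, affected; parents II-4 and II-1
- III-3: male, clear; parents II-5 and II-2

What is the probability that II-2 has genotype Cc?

I-1 is clear so carries C and passed c to II-1 (cc), so I-1 is Cc.
I-2 is clear so carries C and passed c to II-1 (cc), so I-2 is Cc.
Their cross gives offspring ratios 1/4 CC : 1/2 Cc : 1/4 cc. Conditioning on II-2 being clear, P(Cc) = 1/2 / 3/4 = 2/3 before taking II-2's own offspring into account.
II-5 is affected, so II-5 is cc.
Now use II-2's offspring. Probability of each recorded status — clear son III-3: 1/2 if II-2 is Cc, 1 if CC.
Bayes: P(Cc) = 2/3·1/2 / (2/3·1/2 + 1/3·1) = 1/2.

1/2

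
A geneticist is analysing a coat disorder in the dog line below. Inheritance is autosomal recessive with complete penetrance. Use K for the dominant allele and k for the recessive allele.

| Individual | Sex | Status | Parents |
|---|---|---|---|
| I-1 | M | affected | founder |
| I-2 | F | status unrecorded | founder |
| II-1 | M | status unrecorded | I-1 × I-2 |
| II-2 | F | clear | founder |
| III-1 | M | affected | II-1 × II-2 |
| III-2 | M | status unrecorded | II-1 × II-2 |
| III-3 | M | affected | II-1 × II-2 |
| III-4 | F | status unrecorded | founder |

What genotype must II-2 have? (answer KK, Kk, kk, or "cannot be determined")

Kk

From phenotype alone, II-2 is KK or Kk.
II-2 is clear so carries K and passed k to III-1 (kk), so II-2 is Kk.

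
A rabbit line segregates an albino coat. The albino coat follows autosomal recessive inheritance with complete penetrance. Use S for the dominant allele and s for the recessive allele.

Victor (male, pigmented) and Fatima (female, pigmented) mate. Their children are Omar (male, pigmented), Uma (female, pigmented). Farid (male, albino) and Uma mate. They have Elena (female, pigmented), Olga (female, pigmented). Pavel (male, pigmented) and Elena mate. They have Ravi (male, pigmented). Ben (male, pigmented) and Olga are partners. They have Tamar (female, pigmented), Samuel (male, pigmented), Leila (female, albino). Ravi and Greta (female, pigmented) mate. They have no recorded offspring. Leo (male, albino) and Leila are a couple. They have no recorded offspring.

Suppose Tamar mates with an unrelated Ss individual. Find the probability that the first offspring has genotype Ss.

Ben is pigmented so carries S and passed s to Leila (ss), so Ben is Ss.
Olga is pigmented so carries S and received s from Farid (ss), so Olga is Ss.
Tamar is a pigmented offspring of Ben (Ss) × Olga (Ss), whose cross gives 1/4 SS : 1/2 Ss : 1/4 ss; conditioning on being pigmented, Tamar is SS with probability 1/3, Ss with probability 2/3.
Summing over parental genotype combinations, P(offspring has genotype Ss) = 1/3·1/2 + 2/3·1/2 = 1/2.

1/2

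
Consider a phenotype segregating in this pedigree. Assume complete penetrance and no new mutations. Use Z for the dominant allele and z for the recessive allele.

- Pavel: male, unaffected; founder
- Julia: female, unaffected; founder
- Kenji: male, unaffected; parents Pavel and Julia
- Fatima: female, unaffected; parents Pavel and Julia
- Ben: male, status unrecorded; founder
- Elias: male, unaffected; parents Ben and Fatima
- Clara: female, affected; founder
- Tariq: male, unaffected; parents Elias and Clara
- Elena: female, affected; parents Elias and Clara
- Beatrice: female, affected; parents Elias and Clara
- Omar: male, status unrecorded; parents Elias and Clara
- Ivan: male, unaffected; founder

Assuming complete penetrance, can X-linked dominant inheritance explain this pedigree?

Yes

A consistent assignment under X-linked dominant exists: Pavel X^z Y, Julia X^z X^z, Kenji X^z Y, Fatima X^z X^z, Ben X^Z Y, Elias X^z Y, Clara X^Z X^z, Tariq X^z Y, Elena X^Z X^z, Beatrice X^Z X^z, Omar X^Z Y, Ivan X^z Y.
In this assignment every recorded phenotype matches its genotype and every non-founder's genotype is obtainable from its parents' genotypes, so the pedigree is consistent.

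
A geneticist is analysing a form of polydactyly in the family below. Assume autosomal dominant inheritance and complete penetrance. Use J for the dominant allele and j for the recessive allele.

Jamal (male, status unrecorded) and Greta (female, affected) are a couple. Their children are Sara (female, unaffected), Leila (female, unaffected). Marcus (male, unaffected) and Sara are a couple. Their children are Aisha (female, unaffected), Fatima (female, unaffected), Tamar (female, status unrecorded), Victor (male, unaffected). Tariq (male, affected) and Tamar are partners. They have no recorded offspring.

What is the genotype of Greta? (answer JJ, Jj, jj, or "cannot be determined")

Jj

From phenotype alone, Greta is JJ or Jj.
Greta is affected so carries J and passed j to Sara (jj), so Greta is Jj.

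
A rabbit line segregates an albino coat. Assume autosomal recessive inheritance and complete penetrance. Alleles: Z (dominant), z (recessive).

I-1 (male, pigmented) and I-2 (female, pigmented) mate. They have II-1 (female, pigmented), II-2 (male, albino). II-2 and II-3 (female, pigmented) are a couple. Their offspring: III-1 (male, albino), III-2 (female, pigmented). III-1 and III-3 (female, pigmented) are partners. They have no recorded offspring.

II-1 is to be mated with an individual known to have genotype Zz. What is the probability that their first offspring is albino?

1/6

I-1 is pigmented so carries Z and passed z to II-2 (zz), so I-1 is Zz.
I-2 is pigmented so carries Z and passed z to II-2 (zz), so I-2 is Zz.
II-1 is a pigmented offspring of I-1 (Zz) × I-2 (Zz), whose cross gives 1/4 ZZ : 1/2 Zz : 1/4 zz; conditioning on being pigmented, II-1 is ZZ with probability 1/3, Zz with probability 2/3.
Summing over parental genotype combinations, P(offspring is albino) = 2/3·1/4 = 1/6.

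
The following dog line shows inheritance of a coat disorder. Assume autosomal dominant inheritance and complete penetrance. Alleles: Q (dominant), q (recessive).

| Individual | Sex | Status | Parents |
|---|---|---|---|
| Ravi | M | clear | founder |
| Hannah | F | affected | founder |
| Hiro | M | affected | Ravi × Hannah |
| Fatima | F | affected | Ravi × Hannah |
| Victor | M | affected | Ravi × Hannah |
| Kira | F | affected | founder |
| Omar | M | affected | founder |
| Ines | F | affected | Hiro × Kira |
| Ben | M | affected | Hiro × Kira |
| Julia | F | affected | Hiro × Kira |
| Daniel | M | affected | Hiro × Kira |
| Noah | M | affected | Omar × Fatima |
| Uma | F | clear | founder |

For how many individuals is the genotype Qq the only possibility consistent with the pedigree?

Obligate heterozygotes: Hiro is affected so carries Q and received q from Ravi (qq), so Hiro is Qq; Fatima is affected so carries Q and received q from Ravi (qq), so Fatima is Qq; Victor is affected so carries Q and received q from Ravi (qq), so Victor is Qq.
Every other individual is either homozygous by phenotype or has at least one consistent homozygous assignment, so the count is 3.

3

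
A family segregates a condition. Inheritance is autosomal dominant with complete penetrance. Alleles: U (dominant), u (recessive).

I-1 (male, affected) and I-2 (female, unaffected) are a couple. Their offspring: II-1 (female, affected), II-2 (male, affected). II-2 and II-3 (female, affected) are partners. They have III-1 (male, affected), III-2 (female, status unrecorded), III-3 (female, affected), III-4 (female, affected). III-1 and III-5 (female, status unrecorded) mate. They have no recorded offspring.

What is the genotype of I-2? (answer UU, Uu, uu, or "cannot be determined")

uu

I-2 is unaffected, so I-2 is uu.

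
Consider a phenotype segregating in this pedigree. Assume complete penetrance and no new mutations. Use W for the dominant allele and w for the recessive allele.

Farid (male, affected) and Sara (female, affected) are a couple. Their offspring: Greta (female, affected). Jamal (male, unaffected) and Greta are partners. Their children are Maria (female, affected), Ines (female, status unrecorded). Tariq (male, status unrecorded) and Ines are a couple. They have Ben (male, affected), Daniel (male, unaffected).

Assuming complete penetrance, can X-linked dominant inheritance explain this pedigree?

A consistent assignment under X-linked dominant exists: Farid X^W Y, Sara X^W X^W, Greta X^W X^W, Jamal X^w Y, Maria X^W X^w, Ines X^W X^w, Tariq X^W Y, Ben X^W Y, Daniel X^w Y.
In this assignment every recorded phenotype matches its genotype and every non-founder's genotype is obtainable from its parents' genotypes, so the pedigree is consistent.

Yes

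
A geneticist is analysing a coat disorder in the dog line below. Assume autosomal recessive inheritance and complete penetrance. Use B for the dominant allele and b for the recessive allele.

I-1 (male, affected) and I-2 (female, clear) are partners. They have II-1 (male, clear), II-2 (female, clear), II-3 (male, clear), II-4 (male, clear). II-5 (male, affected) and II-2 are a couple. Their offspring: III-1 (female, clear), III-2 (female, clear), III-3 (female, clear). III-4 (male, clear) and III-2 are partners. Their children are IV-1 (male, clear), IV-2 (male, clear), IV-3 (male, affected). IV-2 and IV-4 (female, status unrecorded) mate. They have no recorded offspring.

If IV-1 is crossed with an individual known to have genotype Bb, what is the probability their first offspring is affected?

1/6

III-4 is clear so carries B and passed b to IV-3 (bb), so III-4 is Bb.
III-2 is clear so carries B and received b from II-5 (bb), so III-2 is Bb.
IV-1 is a clear offspring of III-4 (Bb) × III-2 (Bb), whose cross gives 1/4 BB : 1/2 Bb : 1/4 bb; conditioning on being clear, IV-1 is BB with probability 1/3, Bb with probability 2/3.
Summing over parental genotype combinations, P(offspring is affected) = 2/3·1/4 = 1/6.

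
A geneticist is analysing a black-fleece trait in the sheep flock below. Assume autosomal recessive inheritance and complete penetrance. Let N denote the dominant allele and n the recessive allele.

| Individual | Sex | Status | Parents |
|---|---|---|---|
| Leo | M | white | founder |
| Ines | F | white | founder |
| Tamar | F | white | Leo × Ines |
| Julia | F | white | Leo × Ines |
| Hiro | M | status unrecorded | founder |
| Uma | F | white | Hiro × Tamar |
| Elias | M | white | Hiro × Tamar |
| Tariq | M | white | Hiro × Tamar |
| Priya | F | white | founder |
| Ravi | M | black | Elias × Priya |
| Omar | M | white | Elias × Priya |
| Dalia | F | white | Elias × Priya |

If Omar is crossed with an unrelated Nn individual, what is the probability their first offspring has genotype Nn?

1/2

Elias is white so carries N and passed n to Ravi (nn), so Elias is Nn.
Priya is white so carries N and passed n to Ravi (nn), so Priya is Nn.
Omar is a white offspring of Elias (Nn) × Priya (Nn), whose cross gives 1/4 NN : 1/2 Nn : 1/4 nn; conditioning on being white, Omar is NN with probability 1/3, Nn with probability 2/3.
Summing over parental genotype combinations, P(offspring has genotype Nn) = 1/3·1/2 + 2/3·1/2 = 1/2.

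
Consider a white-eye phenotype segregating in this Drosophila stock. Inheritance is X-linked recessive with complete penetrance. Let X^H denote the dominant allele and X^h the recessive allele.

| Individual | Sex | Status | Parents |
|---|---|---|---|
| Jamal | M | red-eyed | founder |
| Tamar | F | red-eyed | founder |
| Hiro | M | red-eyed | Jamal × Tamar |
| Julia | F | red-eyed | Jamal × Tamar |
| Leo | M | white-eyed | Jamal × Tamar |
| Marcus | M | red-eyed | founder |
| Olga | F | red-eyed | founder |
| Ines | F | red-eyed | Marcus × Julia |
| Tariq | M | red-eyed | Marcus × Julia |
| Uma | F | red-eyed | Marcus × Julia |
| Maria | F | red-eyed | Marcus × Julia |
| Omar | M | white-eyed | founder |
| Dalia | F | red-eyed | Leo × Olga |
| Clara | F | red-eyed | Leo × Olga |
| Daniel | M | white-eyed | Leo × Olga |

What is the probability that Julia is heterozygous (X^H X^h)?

Jamal is red-eyed, so Jamal is X^H Y.
Tamar is red-eyed so carries H and passed h to Leo (X^h Y), so Tamar is X^H X^h.
Their cross gives offspring ratios 1/2 X^H X^H : 1/2 X^H X^h. Conditioning on Julia being red-eyed, P(X^H X^h) = 1/2 / 1 = 1/2 before taking Julia's own offspring into account.
Marcus is red-eyed, so Marcus is X^H Y.
Now use Julia's offspring. Probability of each recorded status — red-eyed son Tariq: 1/2 if Julia is X^H X^h, 1 if X^H X^H. (Ines, Uma, Maria: equally likely either way, so uninformative.)
Bayes: P(X^H X^h) = 1/2·1/2 / (1/2·1/2 + 1/2·1) = 1/3.

1/3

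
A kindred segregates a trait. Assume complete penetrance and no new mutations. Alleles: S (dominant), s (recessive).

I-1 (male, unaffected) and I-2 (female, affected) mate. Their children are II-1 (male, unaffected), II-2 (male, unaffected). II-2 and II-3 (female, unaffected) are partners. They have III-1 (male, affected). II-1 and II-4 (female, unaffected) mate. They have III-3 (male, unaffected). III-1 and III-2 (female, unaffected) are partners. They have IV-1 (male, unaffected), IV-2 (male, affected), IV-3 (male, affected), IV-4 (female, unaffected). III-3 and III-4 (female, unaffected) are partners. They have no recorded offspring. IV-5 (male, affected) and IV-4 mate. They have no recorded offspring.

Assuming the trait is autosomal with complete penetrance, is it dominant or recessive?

II-2 and II-3 are both unaffected yet have an affected child III-1. Under dominance, an affected child requires at least one affected parent, so the trait cannot be dominant.

recessive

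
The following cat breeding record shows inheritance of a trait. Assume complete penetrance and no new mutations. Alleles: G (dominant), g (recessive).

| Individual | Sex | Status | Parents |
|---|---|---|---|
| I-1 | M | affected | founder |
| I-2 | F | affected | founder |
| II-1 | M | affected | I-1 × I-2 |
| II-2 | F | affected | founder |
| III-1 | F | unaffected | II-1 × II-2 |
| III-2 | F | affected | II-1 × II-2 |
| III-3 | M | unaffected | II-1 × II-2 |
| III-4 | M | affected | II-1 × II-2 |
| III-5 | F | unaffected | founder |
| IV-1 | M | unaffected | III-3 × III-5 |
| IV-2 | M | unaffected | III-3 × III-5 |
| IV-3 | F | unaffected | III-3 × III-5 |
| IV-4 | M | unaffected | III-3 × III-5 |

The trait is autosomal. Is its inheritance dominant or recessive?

dominant

II-1 and II-2 are both affected yet have an unaffected child III-1. Under a recessive model two affected parents are homozygous and every child would be affected, so the trait cannot be recessive.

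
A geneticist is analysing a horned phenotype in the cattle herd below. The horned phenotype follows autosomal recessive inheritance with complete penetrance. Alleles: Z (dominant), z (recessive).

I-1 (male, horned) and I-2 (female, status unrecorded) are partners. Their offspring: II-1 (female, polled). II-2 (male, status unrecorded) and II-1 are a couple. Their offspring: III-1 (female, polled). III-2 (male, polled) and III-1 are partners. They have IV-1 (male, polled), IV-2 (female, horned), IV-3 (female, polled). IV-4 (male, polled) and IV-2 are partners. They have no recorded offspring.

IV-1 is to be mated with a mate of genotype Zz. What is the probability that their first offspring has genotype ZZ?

1/3

III-2 is polled so carries Z and passed z to IV-2 (zz), so III-2 is Zz.
III-1 is polled so carries Z and passed z to IV-2 (zz), so III-1 is Zz.
IV-1 is a polled offspring of III-2 (Zz) × III-1 (Zz), whose cross gives 1/4 ZZ : 1/2 Zz : 1/4 zz; conditioning on being polled, IV-1 is ZZ with probability 1/3, Zz with probability 2/3.
Summing over parental genotype combinations, P(offspring has genotype ZZ) = 1/3·1/2 + 2/3·1/4 = 1/3.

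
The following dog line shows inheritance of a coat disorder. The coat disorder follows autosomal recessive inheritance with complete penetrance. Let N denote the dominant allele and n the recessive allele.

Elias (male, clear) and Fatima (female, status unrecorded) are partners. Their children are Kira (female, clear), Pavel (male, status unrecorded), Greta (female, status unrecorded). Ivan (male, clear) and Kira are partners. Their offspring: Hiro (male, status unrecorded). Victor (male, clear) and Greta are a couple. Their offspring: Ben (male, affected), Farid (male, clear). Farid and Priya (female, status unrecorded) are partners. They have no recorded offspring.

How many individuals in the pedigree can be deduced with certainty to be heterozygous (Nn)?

1

Obligate heterozygotes: Victor is clear so carries N and passed n to Ben (nn), so Victor is Nn.
Every other individual is either homozygous by phenotype or has at least one consistent homozygous assignment, so the count is 1.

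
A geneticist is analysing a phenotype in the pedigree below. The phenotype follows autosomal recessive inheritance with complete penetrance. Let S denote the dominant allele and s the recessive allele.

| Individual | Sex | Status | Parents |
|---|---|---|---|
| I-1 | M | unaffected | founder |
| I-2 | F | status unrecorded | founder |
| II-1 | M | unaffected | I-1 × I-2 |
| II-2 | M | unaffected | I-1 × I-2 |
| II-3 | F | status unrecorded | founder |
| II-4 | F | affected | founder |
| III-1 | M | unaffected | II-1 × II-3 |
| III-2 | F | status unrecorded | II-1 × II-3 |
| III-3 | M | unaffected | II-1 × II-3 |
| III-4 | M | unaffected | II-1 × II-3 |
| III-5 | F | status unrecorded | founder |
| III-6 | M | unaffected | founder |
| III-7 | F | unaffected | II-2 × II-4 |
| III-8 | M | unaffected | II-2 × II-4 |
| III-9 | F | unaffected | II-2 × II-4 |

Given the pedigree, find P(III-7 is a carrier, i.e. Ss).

III-7 is unaffected so carries S and received s from II-4 (ss), so III-7 is Ss, giving P(Ss) = 1.

1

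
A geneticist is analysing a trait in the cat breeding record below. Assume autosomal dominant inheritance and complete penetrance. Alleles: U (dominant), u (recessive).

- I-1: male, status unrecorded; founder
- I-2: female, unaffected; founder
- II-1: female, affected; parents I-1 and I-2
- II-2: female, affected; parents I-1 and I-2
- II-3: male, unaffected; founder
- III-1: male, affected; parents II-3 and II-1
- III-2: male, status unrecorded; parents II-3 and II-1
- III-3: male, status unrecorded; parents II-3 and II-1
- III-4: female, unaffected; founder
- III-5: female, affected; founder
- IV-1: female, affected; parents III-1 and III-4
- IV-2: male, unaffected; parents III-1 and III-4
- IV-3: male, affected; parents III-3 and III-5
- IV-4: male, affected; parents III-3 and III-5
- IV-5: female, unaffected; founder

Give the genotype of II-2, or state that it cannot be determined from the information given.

From phenotype alone, II-2 is UU or Uu.
II-2 is affected so carries U and received u from I-2 (uu), so II-2 is Uu.

Uu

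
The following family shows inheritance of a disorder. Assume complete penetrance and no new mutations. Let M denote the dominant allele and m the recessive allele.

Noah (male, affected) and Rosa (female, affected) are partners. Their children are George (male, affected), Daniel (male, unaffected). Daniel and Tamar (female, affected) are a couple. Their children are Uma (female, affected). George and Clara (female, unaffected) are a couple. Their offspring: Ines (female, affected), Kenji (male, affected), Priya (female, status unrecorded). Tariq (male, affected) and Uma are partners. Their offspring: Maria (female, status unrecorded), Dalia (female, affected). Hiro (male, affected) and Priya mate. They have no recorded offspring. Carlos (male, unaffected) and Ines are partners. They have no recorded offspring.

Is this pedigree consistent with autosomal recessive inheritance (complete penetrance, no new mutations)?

No

Under autosomal recessive, Daniel (unaffected, male) cannot arise from Noah (affected) × Rosa (affected).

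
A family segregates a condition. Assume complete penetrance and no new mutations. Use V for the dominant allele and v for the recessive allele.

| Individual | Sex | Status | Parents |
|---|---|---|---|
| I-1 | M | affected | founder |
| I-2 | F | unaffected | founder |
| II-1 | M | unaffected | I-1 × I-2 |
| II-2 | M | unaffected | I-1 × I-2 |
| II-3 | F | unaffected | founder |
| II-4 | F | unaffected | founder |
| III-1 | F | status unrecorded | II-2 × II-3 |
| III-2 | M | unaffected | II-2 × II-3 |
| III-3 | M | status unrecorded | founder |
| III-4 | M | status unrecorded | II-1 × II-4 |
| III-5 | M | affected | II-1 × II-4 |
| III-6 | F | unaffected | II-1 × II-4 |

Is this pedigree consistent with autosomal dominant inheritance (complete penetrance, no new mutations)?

No

Under autosomal dominant, III-5 (affected, male) cannot arise from II-1 (unaffected) × II-4 (unaffected).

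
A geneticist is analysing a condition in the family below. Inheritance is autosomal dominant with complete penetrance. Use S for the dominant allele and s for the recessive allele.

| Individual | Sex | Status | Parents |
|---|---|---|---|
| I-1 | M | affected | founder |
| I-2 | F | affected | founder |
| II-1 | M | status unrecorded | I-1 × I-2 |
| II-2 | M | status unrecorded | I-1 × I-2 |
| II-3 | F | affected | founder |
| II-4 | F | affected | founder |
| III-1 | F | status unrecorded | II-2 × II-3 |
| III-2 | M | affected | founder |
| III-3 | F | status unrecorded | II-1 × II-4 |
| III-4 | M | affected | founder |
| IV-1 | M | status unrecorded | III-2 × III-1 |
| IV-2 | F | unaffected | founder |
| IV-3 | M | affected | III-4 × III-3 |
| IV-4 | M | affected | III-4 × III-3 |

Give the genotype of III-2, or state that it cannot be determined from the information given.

cannot be determined

III-2's phenotype allows SS or Ss, and no parent or child forces a single allele at both positions; consistent genotype assignments exist with III-2 as SS or Ss.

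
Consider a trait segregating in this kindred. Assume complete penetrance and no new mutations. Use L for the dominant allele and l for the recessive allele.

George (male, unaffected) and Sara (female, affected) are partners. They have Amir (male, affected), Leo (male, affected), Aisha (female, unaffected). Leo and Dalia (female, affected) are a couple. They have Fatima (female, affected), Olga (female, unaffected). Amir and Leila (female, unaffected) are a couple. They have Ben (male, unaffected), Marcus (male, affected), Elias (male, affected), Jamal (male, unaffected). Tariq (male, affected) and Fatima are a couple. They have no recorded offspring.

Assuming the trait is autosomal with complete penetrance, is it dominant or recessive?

Leo and Dalia are both affected yet have an unaffected child Olga. Under a recessive model two affected parents are homozygous and every child would be affected, so the trait cannot be recessive.

dominant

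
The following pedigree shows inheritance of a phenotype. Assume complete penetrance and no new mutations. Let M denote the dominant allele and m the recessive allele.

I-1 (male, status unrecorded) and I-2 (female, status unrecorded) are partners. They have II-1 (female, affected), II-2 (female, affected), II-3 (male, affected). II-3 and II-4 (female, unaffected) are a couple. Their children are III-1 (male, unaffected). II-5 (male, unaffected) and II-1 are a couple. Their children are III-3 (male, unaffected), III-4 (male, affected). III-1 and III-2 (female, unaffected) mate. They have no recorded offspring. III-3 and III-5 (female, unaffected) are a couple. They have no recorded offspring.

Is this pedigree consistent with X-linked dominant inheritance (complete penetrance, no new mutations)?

A consistent assignment under X-linked dominant exists: I-1 X^M Y, I-2 X^M X^m, II-1 X^M X^m, II-2 X^M X^M, II-3 X^M Y, II-4 X^m X^m, II-5 X^m Y, III-1 X^m Y, III-2 X^m X^m, III-3 X^m Y, III-4 X^M Y, III-5 X^m X^m.
In this assignment every recorded phenotype matches its genotype and every non-founder's genotype is obtainable from its parents' genotypes, so the pedigree is consistent.

Yes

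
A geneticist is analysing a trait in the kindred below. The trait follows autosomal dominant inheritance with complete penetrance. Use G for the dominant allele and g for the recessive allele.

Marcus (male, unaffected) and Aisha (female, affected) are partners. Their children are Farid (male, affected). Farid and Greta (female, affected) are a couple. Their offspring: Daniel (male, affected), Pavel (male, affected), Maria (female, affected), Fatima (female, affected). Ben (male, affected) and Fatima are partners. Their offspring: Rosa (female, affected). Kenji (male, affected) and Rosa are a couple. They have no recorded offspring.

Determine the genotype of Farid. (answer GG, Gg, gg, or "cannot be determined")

Gg

From phenotype alone, Farid is GG or Gg.
Farid is affected so carries G and received g from Marcus (gg), so Farid is Gg.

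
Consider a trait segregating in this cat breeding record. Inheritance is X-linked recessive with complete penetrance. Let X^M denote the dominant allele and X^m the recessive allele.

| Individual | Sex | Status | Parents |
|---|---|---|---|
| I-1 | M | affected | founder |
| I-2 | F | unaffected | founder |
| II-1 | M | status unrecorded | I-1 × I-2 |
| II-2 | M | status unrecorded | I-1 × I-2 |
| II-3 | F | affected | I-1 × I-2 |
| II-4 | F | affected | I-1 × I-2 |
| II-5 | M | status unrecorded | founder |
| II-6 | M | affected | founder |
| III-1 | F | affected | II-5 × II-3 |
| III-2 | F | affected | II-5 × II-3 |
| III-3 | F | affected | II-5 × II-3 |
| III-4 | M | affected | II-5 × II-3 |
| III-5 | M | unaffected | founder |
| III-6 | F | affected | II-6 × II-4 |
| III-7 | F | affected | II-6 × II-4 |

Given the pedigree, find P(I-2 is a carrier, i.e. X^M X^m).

I-2 is unaffected so carries M and passed m to II-3 (X^m X^m), so I-2 is X^M X^m, giving P(X^M X^m) = 1.

1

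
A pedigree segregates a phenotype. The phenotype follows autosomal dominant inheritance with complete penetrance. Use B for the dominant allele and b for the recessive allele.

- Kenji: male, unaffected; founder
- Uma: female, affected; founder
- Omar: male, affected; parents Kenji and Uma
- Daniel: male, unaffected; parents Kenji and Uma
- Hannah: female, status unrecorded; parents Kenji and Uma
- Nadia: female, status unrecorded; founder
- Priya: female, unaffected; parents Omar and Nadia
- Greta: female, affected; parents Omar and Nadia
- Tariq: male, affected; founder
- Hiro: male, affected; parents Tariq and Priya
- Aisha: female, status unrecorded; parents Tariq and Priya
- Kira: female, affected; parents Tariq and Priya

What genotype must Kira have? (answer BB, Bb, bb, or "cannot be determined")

Bb

From phenotype alone, Kira is BB or Bb.
Kira is affected so carries B and received b from Priya (bb), so Kira is Bb.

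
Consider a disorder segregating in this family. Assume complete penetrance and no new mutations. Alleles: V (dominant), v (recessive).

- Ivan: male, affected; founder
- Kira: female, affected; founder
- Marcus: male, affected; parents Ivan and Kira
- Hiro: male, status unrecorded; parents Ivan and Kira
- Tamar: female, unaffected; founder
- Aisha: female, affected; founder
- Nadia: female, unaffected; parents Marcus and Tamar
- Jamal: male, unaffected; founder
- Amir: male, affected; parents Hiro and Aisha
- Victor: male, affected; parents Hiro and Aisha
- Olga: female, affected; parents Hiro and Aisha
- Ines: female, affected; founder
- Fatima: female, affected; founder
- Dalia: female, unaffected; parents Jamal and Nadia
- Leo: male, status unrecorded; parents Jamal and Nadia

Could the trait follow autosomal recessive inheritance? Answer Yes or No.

Yes

A consistent assignment under autosomal recessive exists: Ivan vv, Kira vv, Marcus vv, Hiro vv, Tamar VV, Aisha vv, Nadia Vv, Jamal VV, Amir vv, Victor vv, Olga vv, Ines vv, Fatima vv, Dalia VV, Leo VV.
In this assignment every recorded phenotype matches its genotype and every non-founder's genotype is obtainable from its parents' genotypes, so the pedigree is consistent.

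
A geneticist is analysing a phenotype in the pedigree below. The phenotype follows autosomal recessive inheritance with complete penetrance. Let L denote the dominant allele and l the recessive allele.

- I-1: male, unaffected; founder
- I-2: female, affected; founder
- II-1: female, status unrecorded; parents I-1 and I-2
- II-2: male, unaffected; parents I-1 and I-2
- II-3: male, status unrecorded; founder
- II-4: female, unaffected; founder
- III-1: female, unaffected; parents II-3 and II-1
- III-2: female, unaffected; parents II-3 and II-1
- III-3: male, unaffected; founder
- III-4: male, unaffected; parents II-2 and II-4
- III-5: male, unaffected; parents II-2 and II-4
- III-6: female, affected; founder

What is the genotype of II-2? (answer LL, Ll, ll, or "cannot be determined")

Ll

From phenotype alone, II-2 is LL or Ll.
II-2 is unaffected so carries L and received l from I-2 (ll), so II-2 is Ll.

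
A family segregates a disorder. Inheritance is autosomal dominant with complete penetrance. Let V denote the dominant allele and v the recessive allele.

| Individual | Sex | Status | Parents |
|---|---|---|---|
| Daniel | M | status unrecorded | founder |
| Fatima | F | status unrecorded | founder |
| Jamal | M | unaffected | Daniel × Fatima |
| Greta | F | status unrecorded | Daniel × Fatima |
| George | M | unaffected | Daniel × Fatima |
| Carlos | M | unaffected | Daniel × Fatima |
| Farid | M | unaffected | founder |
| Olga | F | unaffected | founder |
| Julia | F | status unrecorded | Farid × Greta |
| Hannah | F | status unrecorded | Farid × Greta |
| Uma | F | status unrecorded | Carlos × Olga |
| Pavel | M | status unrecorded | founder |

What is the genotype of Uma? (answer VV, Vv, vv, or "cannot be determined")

From phenotype alone, Uma is VV or Vv or vv.
Uma received v from Carlos (vv) and received v from Olga (vv), so Uma is vv.

vv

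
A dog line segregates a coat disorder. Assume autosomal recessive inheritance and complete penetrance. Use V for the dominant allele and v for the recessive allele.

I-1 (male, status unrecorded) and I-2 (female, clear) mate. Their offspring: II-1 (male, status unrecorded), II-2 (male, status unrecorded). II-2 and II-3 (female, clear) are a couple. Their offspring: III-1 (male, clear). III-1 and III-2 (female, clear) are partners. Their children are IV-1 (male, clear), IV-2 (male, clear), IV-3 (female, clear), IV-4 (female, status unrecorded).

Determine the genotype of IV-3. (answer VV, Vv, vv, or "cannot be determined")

cannot be determined

IV-3's phenotype allows VV or Vv, and no parent or child forces a single allele at both positions; consistent genotype assignments exist with IV-3 as VV or Vv.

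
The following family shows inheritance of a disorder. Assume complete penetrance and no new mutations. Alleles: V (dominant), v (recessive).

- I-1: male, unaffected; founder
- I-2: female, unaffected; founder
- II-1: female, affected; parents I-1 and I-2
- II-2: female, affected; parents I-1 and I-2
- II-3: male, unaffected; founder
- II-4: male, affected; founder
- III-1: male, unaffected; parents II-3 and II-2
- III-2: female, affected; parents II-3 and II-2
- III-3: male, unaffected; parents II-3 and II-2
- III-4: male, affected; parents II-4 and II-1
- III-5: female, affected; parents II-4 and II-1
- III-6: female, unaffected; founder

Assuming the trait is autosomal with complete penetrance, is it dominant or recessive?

recessive

I-1 and I-2 are both unaffected yet have an affected child II-1. Under dominance, an affected child requires at least one affected parent, so the trait cannot be dominant.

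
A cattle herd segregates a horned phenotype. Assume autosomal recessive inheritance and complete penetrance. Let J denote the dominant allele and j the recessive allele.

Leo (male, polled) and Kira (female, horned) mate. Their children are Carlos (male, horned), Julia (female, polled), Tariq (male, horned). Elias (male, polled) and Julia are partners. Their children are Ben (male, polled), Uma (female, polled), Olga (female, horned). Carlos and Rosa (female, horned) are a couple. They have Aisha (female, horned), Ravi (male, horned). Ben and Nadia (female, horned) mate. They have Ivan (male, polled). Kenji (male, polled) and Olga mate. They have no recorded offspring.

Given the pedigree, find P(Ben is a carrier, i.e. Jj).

1/2

Elias is polled so carries J and passed j to Olga (jj), so Elias is Jj.
Julia is polled so carries J and received j from Kira (jj), so Julia is Jj.
Their cross gives offspring ratios 1/4 JJ : 1/2 Jj : 1/4 jj. Conditioning on Ben being polled, P(Jj) = 1/2 / 3/4 = 2/3 before taking Ben's own offspring into account.
Nadia is horned, so Nadia is jj.
Now use Ben's offspring. Probability of each recorded status — polled son Ivan: 1/2 if Ben is Jj, 1 if JJ.
Bayes: P(Jj) = 2/3·1/2 / (2/3·1/2 + 1/3·1) = 1/2.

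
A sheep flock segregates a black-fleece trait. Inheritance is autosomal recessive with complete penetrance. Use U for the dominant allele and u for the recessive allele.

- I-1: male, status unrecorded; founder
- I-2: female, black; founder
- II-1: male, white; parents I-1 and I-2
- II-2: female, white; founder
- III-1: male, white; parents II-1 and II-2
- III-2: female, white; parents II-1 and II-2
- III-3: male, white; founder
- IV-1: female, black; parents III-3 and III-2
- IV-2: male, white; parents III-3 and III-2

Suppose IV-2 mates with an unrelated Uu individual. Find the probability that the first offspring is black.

III-3 is white so carries U and passed u to IV-1 (uu), so III-3 is Uu.
III-2 is white so carries U and passed u to IV-1 (uu), so III-2 is Uu.
IV-2 is a white offspring of III-3 (Uu) × III-2 (Uu), whose cross gives 1/4 UU : 1/2 Uu : 1/4 uu; conditioning on being white, IV-2 is UU with probability 1/3, Uu with probability 2/3.
Summing over parental genotype combinations, P(offspring is black) = 2/3·1/4 = 1/6.

1/6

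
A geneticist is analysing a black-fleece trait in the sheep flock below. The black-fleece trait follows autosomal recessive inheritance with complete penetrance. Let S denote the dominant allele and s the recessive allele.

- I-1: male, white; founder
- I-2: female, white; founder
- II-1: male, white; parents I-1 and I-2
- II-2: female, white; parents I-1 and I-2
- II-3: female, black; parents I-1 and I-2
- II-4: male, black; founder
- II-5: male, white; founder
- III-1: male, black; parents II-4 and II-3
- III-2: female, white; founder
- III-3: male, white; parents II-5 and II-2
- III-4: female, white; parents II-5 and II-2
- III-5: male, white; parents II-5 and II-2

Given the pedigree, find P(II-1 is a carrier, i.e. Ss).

2/3

I-1 is white so carries S and passed s to II-3 (ss), so I-1 is Ss.
I-2 is white so carries S and passed s to II-3 (ss), so I-2 is Ss.
Their cross gives offspring ratios 1/4 SS : 1/2 Ss : 1/4 ss. Conditioning on II-1 being white, P(Ss) = 1/2 / 3/4 = 2/3.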